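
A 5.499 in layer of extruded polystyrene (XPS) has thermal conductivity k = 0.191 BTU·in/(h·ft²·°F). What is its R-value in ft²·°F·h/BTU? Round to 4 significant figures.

R = L/k = 5.499/0.191 = 28.791 ft²·°F·h/BTU

28.79 ft²·°F·h/BTU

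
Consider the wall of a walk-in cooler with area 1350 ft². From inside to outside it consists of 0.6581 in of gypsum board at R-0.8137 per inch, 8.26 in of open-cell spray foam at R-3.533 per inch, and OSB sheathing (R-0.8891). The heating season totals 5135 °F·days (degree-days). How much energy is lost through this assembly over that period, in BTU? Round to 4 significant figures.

0.6581 × 0.8137 = 0.5355
8.26 × 3.533 = 29.183
R_total = 0.5355 + 29.183 + 0.8891 = 30.607 ft²·°F·h/BTU
E = A × HDD × 24 / R = 1350 × 5135 × 24 / 30.607 = 5435800 BTU

5436000 BTU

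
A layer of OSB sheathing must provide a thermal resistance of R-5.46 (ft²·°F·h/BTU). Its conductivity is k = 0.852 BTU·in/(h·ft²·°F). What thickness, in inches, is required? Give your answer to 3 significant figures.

4.65 in

L = R × k = 5.46 × 0.852 = 4.652 in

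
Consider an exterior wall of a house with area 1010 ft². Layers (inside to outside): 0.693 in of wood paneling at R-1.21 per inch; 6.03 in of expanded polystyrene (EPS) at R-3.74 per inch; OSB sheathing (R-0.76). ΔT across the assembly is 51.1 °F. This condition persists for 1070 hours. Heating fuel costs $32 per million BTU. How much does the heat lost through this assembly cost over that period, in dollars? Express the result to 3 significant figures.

73.2 dollars

0.693 × 1.21 = 0.8385
6.03 × 3.74 = 22.55
R_total = 0.8385 + 22.55 + 0.76 = 24.15 ft²·°F·h/BTU
Q = 1010 × 51.1 / 24.15 = 2137 BTU/h
E = 2137 × 1070 = 2287000 BTU
Cost = 2287000/10⁶ × 32 = $73.17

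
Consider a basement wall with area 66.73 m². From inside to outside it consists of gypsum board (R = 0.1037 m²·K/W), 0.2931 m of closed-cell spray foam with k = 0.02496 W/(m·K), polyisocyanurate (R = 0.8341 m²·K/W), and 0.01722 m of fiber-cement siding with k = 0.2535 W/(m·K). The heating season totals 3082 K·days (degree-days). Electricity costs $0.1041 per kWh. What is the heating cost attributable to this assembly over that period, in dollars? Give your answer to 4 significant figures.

0.2931/0.02496 = 11.743
0.01722/0.2535 = 0.067929
R_total = 0.1037 + 11.743 + 0.8341 + 0.067929 = 12.749 m²·K/W
E = A × HDD × 24 / R / 1000 = 66.73 × 3082 × 24 / 12.749 / 1000 = 387.17 kWh
Cost = 387.17 × 0.1041 = $40.305

40.30 dollars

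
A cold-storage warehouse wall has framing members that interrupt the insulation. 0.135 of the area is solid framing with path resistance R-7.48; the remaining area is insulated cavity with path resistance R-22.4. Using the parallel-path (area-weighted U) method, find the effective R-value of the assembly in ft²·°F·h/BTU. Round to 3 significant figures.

U_eff = 0.865/22.4 + 0.135/7.48 = 0.03862 + 0.01805 = 0.05666
R_eff = 1/U_eff = 17.65 ft²·°F·h/BTU

17.6 ft²·°F·h/BTU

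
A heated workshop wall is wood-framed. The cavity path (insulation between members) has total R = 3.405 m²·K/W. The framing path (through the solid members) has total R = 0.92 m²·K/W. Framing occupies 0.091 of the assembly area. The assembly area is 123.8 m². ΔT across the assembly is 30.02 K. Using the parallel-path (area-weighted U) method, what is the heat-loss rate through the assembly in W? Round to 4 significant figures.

U_eff = 0.909/3.405 + 0.091/0.92 = 0.26696 + 0.098913 = 0.36587
R_eff = 1/U_eff = 2.7332 m²·K/W
Q = 123.8 × 30.02 / 2.7332 = 1359.8 W

1360 W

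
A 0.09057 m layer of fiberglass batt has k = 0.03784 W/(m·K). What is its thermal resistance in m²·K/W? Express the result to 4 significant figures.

R = L/k = 0.09057/0.03784 = 2.3935 m²·K/W

2.393 m²·K/W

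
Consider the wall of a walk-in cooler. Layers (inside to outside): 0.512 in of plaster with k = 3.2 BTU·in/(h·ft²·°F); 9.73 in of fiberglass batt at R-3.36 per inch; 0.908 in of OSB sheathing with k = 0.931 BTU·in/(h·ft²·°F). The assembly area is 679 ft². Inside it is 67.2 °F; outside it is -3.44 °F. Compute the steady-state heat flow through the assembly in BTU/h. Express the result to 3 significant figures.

0.512/3.2 = 0.16
9.73 × 3.36 = 32.69
0.908/0.931 = 0.9753
R_total = 0.16 + 32.69 + 0.9753 = 33.83 ft²·°F·h/BTU
Q = A·ΔT/R = 679 × (67.2 − (-3.44)) / 33.83 = 1418 BTU/h

1420 BTU/h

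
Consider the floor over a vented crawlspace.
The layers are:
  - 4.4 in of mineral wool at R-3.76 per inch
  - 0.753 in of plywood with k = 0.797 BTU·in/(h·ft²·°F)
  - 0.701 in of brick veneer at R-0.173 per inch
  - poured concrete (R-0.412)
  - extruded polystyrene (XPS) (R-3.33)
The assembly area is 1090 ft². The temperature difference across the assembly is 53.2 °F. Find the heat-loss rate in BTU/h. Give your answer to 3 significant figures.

2720 BTU/h

4.4 × 3.76 = 16.54
0.753/0.797 = 0.9448
0.701 × 0.173 = 0.1213
R_total = 16.54 + 0.9448 + 0.1213 + 0.412 + 3.33 = 21.35 ft²·°F·h/BTU
Q = A·ΔT/R = 1090 × 53.2 / 21.35 = 2716 BTU/h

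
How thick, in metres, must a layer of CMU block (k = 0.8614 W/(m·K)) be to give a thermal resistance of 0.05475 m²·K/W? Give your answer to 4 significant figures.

L = R·k = 0.05475 × 0.8614 = 0.047162 m

0.04716 m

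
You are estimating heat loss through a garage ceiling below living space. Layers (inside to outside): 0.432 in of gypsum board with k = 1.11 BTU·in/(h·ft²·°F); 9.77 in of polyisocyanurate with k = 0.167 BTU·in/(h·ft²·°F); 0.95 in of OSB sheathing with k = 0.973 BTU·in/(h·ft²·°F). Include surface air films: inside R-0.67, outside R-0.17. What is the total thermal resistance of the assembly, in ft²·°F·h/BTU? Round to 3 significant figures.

60.7 ft²·°F·h/BTU

0.432/1.11 = 0.3892
9.77/0.167 = 58.5
0.95/0.973 = 0.9764
R_total = 0.67 + 0.3892 + 58.5 + 0.9764 + 0.17 = 60.71 ft²·°F·h/BTU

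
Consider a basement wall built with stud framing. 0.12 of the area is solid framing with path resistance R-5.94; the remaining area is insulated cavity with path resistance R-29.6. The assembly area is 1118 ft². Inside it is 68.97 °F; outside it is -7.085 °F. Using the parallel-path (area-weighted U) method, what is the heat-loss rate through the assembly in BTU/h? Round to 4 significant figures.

4246 BTU/h

U_eff = 0.88/29.6 + 0.12/5.94 = 0.02973 + 0.020202 = 0.049932
R_eff = 1/U_eff = 20.027 ft²·°F·h/BTU
Q = 1118 × (68.97 − (-7.085)) / 20.027 = 4245.7 BTU/h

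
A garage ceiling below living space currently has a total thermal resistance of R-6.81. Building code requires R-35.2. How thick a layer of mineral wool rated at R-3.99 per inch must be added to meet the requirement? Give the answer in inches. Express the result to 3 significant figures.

ΔR = 35.2 − 6.81 = 28.39 ft²·°F·h/BTU
L = ΔR / (R/in) = 28.39/3.99 = 7.115 in

7.12 in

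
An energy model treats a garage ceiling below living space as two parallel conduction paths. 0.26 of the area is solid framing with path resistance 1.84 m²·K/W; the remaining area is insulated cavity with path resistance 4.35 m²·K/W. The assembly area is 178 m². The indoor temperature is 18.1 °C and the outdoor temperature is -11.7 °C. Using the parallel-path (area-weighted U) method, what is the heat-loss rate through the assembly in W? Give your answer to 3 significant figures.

1650 W

U_eff = 0.74/4.35 + 0.26/1.84 = 0.1701 + 0.1413 = 0.3114
R_eff = 1/U_eff = 3.211 m²·K/W
Q = 178 × (18.1 − (-11.7)) / 3.211 = 1652 W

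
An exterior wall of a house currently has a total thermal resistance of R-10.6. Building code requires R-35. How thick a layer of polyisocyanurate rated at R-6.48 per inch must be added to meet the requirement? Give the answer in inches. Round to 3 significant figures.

3.77 in

ΔR = 35 − 10.6 = 24.4 ft²·°F·h/BTU
L = ΔR / (R/in) = 24.4/6.48 = 3.765 in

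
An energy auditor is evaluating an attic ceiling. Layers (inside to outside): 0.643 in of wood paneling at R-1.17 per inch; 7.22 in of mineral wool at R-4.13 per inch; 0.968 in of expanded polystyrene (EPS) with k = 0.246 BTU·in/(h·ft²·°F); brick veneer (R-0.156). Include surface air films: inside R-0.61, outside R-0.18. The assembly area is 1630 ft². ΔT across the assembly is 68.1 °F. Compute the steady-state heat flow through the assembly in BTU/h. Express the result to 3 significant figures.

3130 BTU/h

0.643 × 1.17 = 0.7523
7.22 × 4.13 = 29.82
0.968/0.246 = 3.935
R_total = 0.61 + 0.7523 + 29.82 + 3.935 + 0.156 + 0.18 = 35.45 ft²·°F·h/BTU
Q = A·ΔT/R = 1630 × 68.1 / 35.45 = 3131 BTU/h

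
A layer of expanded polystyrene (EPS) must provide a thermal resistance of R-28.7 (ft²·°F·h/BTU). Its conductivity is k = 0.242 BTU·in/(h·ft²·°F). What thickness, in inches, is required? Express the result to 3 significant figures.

L = R × k = 28.7 × 0.242 = 6.945 in

6.95 in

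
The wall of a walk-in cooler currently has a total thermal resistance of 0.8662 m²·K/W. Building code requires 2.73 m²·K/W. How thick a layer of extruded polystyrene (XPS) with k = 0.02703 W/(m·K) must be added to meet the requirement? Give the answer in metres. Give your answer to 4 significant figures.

ΔR = 2.73 − 0.8662 = 1.8638 m²·K/W
L = ΔR × k = 1.8638 × 0.02703 = 0.050379 m

0.05038 m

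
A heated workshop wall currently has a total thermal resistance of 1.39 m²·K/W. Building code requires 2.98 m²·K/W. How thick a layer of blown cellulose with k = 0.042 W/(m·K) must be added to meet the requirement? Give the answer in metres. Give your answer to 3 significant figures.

0.0668 m

ΔR = 2.98 − 1.39 = 1.59 m²·K/W
L = ΔR × k = 1.59 × 0.042 = 0.06678 m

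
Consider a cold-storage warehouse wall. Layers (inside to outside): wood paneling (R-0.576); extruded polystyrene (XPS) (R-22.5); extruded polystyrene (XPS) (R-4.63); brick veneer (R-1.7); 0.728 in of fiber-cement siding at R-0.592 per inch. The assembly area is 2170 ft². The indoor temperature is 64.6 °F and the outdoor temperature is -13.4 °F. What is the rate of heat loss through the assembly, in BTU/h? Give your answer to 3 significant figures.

0.728 × 0.592 = 0.431
R_total = 0.576 + 22.5 + 4.63 + 1.7 + 0.431 = 29.84 ft²·°F·h/BTU
Q = A·ΔT/R = 2170 × (64.6 − (-13.4)) / 29.84 = 5673 BTU/h

5670 BTU/h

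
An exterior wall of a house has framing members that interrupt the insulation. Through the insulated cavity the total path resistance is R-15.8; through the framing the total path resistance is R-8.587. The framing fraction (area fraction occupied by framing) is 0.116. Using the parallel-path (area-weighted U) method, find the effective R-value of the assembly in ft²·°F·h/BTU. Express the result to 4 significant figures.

14.40 ft²·°F·h/BTU

U_eff = 0.884/15.8 + 0.116/8.587 = 0.055949 + 0.013509 = 0.069458
R_eff = 1/U_eff = 14.397 ft²·°F·h/BTU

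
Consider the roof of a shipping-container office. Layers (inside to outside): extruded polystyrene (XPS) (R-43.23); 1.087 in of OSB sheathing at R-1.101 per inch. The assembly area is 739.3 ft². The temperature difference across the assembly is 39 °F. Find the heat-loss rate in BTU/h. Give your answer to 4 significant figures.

649.0 BTU/h

1.087 × 1.101 = 1.1968
R_total = 43.23 + 1.1968 = 44.427 ft²·°F·h/BTU
Q = A·ΔT/R = 739.3 × 39 / 44.427 = 648.99 BTU/h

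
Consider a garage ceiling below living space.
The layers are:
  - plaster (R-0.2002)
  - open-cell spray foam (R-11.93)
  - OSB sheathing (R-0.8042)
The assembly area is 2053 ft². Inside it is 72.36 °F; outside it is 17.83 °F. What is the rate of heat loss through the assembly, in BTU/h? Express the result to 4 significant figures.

R_total = 0.2002 + 11.93 + 0.8042 = 12.934 ft²·°F·h/BTU
Q = A·ΔT/R = 2053 × (72.36 − 17.83) / 12.934 = 8655.2 BTU/h

8655 BTU/h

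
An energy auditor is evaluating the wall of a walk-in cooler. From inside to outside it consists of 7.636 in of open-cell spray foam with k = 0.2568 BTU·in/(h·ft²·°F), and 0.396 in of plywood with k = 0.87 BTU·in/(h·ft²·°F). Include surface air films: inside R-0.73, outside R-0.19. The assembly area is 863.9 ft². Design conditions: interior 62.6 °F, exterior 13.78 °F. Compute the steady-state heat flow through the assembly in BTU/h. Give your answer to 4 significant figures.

7.636/0.2568 = 29.735
0.396/0.87 = 0.45517
R_total = 0.73 + 29.735 + 0.45517 + 0.19 = 31.11 ft²·°F·h/BTU
Q = A·ΔT/R = 863.9 × (62.6 − 13.78) / 31.11 = 1355.7 BTU/h

1356 BTU/h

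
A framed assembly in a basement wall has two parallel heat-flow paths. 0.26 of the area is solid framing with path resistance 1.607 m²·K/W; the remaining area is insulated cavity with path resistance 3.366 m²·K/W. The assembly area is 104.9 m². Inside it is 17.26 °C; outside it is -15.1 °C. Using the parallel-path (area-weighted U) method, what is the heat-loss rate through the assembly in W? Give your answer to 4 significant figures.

1295 W

U_eff = 0.74/3.366 + 0.26/1.607 = 0.21985 + 0.16179 = 0.38164
R_eff = 1/U_eff = 2.6203 m²·K/W
Q = 104.9 × (17.26 − (-15.1)) / 2.6203 = 1295.5 W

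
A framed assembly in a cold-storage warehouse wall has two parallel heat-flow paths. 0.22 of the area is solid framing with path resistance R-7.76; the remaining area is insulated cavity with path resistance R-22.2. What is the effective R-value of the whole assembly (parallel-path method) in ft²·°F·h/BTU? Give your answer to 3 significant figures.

15.8 ft²·°F·h/BTU

U_eff = 0.78/22.2 + 0.22/7.76 = 0.03514 + 0.02835 = 0.06349
R_eff = 1/U_eff = 15.75 ft²·°F·h/BTU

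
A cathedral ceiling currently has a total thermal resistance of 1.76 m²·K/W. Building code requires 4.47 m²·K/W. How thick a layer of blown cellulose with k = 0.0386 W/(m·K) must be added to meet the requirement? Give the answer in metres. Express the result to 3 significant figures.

0.105 m

ΔR = 4.47 − 1.76 = 2.71 m²·K/W
L = ΔR × k = 2.71 × 0.0386 = 0.1046 m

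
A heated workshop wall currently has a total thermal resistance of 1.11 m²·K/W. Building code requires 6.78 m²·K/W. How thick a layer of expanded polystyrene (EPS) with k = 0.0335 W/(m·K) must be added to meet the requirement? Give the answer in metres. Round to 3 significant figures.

0.190 m

ΔR = 6.78 − 1.11 = 5.67 m²·K/W
L = ΔR × k = 5.67 × 0.0335 = 0.1899 m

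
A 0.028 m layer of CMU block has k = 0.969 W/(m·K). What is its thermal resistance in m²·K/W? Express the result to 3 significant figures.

R = L/k = 0.028/0.969 = 0.0289 m²·K/W

0.0289 m²·K/W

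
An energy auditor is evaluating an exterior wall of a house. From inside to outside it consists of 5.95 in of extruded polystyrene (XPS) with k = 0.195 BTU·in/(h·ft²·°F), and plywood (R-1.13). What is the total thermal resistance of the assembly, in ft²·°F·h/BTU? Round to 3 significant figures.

31.6 ft²·°F·h/BTU

5.95/0.195 = 30.51
R_total = 30.51 + 1.13 = 31.64 ft²·°F·h/BTU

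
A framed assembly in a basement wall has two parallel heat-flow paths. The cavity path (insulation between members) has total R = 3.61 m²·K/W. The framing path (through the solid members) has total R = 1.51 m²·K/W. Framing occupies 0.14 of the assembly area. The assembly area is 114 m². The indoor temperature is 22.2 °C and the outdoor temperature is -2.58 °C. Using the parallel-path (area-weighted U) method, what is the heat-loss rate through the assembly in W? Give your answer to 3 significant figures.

935 W

U_eff = 0.86/3.61 + 0.14/1.51 = 0.2382 + 0.09272 = 0.3309
R_eff = 1/U_eff = 3.022 m²·K/W
Q = 114 × (22.2 − (-2.58)) / 3.022 = 934.9 W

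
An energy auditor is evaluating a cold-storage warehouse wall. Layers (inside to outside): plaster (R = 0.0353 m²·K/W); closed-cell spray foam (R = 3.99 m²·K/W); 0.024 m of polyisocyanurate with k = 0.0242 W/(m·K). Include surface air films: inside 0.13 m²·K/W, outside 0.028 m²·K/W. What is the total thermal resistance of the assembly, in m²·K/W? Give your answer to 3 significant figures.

0.024/0.0242 = 0.9917
R_total = 0.13 + 0.0353 + 3.99 + 0.9917 + 0.028 = 5.175 m²·K/W

5.18 m²·K/W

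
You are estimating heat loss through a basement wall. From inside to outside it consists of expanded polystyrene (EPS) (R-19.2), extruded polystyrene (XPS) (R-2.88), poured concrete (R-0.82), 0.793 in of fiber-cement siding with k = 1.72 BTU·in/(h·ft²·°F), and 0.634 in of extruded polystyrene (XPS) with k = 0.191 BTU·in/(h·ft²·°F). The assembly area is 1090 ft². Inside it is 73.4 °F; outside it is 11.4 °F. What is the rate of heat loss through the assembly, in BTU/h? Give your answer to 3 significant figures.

2530 BTU/h

0.793/1.72 = 0.461
0.634/0.191 = 3.319
R_total = 19.2 + 2.88 + 0.82 + 0.461 + 3.319 = 26.68 ft²·°F·h/BTU
Q = A·ΔT/R = 1090 × (73.4 − 11.4) / 26.68 = 2533 BTU/h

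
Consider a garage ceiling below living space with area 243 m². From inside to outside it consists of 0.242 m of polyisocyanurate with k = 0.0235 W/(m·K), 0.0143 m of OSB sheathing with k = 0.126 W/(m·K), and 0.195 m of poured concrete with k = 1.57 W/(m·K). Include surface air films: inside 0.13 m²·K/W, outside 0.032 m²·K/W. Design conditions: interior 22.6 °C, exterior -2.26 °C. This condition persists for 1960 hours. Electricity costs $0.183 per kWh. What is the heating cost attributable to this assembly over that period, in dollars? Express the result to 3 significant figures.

203 dollars

0.242/0.0235 = 10.3
0.0143/0.126 = 0.1135
0.195/1.57 = 0.1242
R_total = 0.13 + 10.3 + 0.1135 + 0.1242 + 0.032 = 10.7 m²·K/W
Q = 243 × (22.6 − (-2.26)) / 10.7 = 564.7 W
E = 564.7 W × 1960 h / 1000 = 1107 kWh
Cost = 1107 × 0.183 = $202.5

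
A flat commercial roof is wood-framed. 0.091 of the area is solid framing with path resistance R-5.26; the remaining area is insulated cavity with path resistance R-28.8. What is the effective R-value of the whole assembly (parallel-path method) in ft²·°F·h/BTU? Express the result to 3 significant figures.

U_eff = 0.909/28.8 + 0.091/5.26 = 0.03156 + 0.0173 = 0.04886
R_eff = 1/U_eff = 20.47 ft²·°F·h/BTU

20.5 ft²·°F·h/BTU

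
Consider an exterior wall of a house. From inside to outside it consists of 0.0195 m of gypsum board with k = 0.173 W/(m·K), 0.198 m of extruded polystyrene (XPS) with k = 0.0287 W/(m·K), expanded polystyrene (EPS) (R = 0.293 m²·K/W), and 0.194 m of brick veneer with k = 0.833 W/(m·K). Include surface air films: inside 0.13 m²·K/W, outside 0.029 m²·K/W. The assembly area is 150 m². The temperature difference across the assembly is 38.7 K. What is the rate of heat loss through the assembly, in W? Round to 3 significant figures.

754 W

0.0195/0.173 = 0.1127
0.198/0.0287 = 6.899
0.194/0.833 = 0.2329
R_total = 0.13 + 0.1127 + 6.899 + 0.293 + 0.2329 + 0.029 = 7.697 m²·K/W
Q = A·ΔT/R = 150 × 38.7 / 7.697 = 754.2 W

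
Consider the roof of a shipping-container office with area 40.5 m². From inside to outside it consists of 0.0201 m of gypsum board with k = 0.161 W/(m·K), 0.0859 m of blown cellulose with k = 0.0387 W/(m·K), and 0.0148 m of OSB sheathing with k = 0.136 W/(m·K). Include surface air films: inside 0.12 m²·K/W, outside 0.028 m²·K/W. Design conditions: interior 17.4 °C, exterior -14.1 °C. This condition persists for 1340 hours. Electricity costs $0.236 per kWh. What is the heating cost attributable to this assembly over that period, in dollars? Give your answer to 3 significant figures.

155 dollars

0.0201/0.161 = 0.1248
0.0859/0.0387 = 2.22
0.0148/0.136 = 0.1088
R_total = 0.12 + 0.1248 + 2.22 + 0.1088 + 0.028 = 2.601 m²·K/W
Q = 40.5 × (17.4 − (-14.1)) / 2.601 = 490.4 W
E = 490.4 W × 1340 h / 1000 = 657.2 kWh
Cost = 657.2 × 0.236 = $155.1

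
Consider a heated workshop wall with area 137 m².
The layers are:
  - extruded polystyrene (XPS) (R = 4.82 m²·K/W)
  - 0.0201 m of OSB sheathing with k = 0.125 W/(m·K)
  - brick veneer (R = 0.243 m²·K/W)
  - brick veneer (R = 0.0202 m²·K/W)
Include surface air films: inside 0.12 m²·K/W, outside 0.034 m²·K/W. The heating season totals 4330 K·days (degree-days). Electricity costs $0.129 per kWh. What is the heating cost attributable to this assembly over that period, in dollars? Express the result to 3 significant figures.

340 dollars

0.0201/0.125 = 0.1608
R_total = 0.12 + 4.82 + 0.1608 + 0.243 + 0.0202 + 0.034 = 5.398 m²·K/W
E = A × HDD × 24 / R / 1000 = 137 × 4330 × 24 / 5.398 / 1000 = 2637 kWh
Cost = 2637 × 0.129 = $340.2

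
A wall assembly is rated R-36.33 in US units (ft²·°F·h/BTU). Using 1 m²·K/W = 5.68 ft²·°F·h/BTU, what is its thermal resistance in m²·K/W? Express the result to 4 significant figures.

R_SI = 36.33/5.68 = 6.3961

6.396 m²·K/W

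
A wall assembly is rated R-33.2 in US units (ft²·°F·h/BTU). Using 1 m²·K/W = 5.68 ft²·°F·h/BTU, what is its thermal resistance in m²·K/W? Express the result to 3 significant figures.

R_SI = 33.2/5.68 = 5.845

5.85 m²·K/W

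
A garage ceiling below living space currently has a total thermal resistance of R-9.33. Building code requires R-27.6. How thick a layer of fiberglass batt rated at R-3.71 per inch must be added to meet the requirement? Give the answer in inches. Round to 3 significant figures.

ΔR = 27.6 − 9.33 = 18.27 ft²·°F·h/BTU
L = ΔR / (R/in) = 18.27/3.71 = 4.925 in

4.92 in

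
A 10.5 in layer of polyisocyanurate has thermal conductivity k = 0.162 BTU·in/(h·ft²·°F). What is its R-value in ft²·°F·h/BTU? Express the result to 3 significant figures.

R = L/k = 10.5/0.162 = 64.81 ft²·°F·h/BTU

64.8 ft²·°F·h/BTU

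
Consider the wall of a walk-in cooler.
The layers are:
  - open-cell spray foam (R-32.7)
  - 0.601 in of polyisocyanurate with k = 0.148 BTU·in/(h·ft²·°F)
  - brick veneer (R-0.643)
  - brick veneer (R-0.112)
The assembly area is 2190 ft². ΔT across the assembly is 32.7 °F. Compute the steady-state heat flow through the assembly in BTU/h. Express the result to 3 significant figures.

1910 BTU/h

0.601/0.148 = 4.061
R_total = 32.7 + 4.061 + 0.643 + 0.112 = 37.52 ft²·°F·h/BTU
Q = A·ΔT/R = 2190 × 32.7 / 37.52 = 1909 BTU/h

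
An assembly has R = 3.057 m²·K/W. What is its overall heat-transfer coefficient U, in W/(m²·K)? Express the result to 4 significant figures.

0.3271 W/(m²·K)

U = 1/R = 1/3.057 = 0.32712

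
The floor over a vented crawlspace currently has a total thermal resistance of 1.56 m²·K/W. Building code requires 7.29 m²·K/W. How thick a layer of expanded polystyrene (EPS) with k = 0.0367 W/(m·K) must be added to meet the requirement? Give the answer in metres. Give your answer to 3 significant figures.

0.210 m

ΔR = 7.29 − 1.56 = 5.73 m²·K/W
L = ΔR × k = 5.73 × 0.0367 = 0.2103 m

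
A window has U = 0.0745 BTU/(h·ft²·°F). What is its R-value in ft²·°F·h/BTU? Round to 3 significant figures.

R = 1/U = 1/0.0745 = 13.42

13.4 ft²·°F·h/BTU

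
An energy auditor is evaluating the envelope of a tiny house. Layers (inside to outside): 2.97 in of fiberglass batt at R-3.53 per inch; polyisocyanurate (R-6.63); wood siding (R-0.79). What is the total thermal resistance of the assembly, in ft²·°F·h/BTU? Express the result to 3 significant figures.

17.9 ft²·°F·h/BTU

2.97 × 3.53 = 10.48
R_total = 10.48 + 6.63 + 0.79 = 17.9 ft²·°F·h/BTU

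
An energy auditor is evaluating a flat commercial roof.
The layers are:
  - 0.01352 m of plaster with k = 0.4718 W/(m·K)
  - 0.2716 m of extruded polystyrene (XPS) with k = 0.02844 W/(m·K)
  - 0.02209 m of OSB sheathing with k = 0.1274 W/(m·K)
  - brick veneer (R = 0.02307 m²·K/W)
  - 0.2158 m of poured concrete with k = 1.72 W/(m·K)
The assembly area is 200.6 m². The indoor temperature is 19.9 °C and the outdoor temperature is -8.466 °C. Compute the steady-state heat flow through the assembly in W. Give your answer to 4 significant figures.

574.7 W

0.01352/0.4718 = 0.028656
0.2716/0.02844 = 9.5499
0.02209/0.1274 = 0.17339
0.2158/1.72 = 0.12547
R_total = 0.028656 + 9.5499 + 0.17339 + 0.02307 + 0.12547 = 9.9005 m²·K/W
Q = A·ΔT/R = 200.6 × (19.9 − (-8.466)) / 9.9005 = 574.74 W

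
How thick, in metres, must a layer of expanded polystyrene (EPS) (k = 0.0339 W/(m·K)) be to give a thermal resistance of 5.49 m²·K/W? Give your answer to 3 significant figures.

0.186 m

L = R·k = 5.49 × 0.0339 = 0.1861 m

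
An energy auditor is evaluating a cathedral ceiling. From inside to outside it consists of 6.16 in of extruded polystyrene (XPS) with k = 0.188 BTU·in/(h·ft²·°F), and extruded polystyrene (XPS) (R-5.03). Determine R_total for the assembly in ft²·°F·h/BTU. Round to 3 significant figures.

37.8 ft²·°F·h/BTU

6.16/0.188 = 32.77
R_total = 32.77 + 5.03 = 37.8 ft²·°F·h/BTU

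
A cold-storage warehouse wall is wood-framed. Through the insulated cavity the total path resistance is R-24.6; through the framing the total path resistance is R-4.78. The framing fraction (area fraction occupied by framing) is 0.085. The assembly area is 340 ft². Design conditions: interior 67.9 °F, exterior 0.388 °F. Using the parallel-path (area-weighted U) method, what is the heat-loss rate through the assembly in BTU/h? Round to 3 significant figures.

1260 BTU/h

U_eff = 0.915/24.6 + 0.085/4.78 = 0.0372 + 0.01778 = 0.05498
R_eff = 1/U_eff = 18.19 ft²·°F·h/BTU
Q = 340 × (67.9 − 0.388) / 18.19 = 1262 BTU/h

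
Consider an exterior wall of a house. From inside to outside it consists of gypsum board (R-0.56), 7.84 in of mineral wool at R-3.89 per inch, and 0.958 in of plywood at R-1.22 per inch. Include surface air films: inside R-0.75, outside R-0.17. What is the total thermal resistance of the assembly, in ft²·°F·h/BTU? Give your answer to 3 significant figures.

7.84 × 3.89 = 30.5
0.958 × 1.22 = 1.169
R_total = 0.75 + 0.56 + 30.5 + 1.169 + 0.17 = 33.15 ft²·°F·h/BTU

33.1 ft²·°F·h/BTU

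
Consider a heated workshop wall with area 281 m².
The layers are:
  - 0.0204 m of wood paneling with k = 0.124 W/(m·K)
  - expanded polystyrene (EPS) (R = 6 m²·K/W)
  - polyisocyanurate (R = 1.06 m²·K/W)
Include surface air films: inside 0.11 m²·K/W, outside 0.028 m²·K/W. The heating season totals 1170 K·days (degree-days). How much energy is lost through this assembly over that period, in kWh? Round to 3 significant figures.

1070 kWh

0.0204/0.124 = 0.1645
R_total = 0.11 + 0.1645 + 6 + 1.06 + 0.028 = 7.363 m²·K/W
E = A × HDD × 24 / R / 1000 = 281 × 1170 × 24 / 7.363 / 1000 = 1072 kWh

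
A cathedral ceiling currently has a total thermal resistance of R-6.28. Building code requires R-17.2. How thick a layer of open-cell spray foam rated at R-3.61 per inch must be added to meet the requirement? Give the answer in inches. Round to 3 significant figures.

ΔR = 17.2 − 6.28 = 10.92 ft²·°F·h/BTU
L = ΔR / (R/in) = 10.92/3.61 = 3.025 in

3.02 in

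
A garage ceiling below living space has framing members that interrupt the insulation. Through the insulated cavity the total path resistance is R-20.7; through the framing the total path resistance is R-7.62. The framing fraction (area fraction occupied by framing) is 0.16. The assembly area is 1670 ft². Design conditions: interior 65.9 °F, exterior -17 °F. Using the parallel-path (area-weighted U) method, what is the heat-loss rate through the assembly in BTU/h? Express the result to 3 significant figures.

U_eff = 0.84/20.7 + 0.16/7.62 = 0.04058 + 0.021 = 0.06158
R_eff = 1/U_eff = 16.24 ft²·°F·h/BTU
Q = 1670 × (65.9 − (-17)) / 16.24 = 8525 BTU/h

8520 BTU/h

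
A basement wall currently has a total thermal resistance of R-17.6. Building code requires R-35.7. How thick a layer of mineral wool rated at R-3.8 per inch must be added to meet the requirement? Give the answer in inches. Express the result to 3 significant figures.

4.76 in

ΔR = 35.7 − 17.6 = 18.1 ft²·°F·h/BTU
L = ΔR / (R/in) = 18.1/3.8 = 4.763 in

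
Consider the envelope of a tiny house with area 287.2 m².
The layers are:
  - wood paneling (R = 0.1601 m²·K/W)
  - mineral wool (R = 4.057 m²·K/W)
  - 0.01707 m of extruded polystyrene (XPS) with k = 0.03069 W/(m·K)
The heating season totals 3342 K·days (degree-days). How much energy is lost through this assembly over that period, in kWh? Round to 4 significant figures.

0.01707/0.03069 = 0.55621
R_total = 0.1601 + 4.057 + 0.55621 = 4.7733 m²·K/W
E = A × HDD × 24 / R / 1000 = 287.2 × 3342 × 24 / 4.7733 / 1000 = 4825.9 kWh

4826 kWh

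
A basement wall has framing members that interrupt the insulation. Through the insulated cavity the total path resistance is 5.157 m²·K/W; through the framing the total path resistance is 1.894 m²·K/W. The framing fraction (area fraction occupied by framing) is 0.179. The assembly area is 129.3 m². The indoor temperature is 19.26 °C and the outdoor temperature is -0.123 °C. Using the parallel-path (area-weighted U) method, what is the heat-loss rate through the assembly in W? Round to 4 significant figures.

635.9 W

U_eff = 0.821/5.157 + 0.179/1.894 = 0.1592 + 0.094509 = 0.25371
R_eff = 1/U_eff = 3.9415 m²·K/W
Q = 129.3 × (19.26 − (-0.123)) / 3.9415 = 635.85 W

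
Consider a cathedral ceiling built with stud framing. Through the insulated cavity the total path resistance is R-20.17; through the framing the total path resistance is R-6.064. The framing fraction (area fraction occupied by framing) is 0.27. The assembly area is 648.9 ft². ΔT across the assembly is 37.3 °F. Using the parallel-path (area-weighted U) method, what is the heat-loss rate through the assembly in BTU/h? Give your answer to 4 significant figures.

U_eff = 0.73/20.17 + 0.27/6.064 = 0.036192 + 0.044525 = 0.080717
R_eff = 1/U_eff = 12.389 ft²·°F·h/BTU
Q = 648.9 × 37.3 / 12.389 = 1953.7 BTU/h

1954 BTU/h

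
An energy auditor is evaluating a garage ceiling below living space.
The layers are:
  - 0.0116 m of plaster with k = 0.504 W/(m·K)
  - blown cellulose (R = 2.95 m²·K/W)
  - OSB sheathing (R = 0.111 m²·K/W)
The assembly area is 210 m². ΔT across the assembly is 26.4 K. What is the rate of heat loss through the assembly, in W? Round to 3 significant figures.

0.0116/0.504 = 0.02302
R_total = 0.02302 + 2.95 + 0.111 = 3.084 m²·K/W
Q = A·ΔT/R = 210 × 26.4 / 3.084 = 1798 W

1800 W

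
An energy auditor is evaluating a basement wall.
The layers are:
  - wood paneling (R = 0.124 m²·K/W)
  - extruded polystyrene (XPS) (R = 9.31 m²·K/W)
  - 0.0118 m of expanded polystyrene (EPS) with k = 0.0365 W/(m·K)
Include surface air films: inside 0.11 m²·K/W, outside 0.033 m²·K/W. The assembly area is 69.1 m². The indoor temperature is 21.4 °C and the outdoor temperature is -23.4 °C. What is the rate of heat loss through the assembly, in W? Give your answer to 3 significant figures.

0.0118/0.0365 = 0.3233
R_total = 0.11 + 0.124 + 9.31 + 0.3233 + 0.033 = 9.9 m²·K/W
Q = A·ΔT/R = 69.1 × (21.4 − (-23.4)) / 9.9 = 312.7 W

313 W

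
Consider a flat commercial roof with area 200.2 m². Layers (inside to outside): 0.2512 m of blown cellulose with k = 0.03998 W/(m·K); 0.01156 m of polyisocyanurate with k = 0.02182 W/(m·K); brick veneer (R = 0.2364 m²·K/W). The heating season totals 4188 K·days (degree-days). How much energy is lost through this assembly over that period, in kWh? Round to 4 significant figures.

0.2512/0.03998 = 6.2831
0.01156/0.02182 = 0.52979
R_total = 6.2831 + 0.52979 + 0.2364 = 7.0493 m²·K/W
E = A × HDD × 24 / R / 1000 = 200.2 × 4188 × 24 / 7.0493 / 1000 = 2854.5 kWh

2855 kWh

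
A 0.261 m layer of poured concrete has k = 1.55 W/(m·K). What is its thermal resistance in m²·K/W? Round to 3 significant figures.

R = L/k = 0.261/1.55 = 0.1684 m²·K/W

0.168 m²·K/W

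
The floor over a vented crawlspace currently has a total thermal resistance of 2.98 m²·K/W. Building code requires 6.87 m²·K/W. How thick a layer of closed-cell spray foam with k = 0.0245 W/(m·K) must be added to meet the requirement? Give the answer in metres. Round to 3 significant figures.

ΔR = 6.87 − 2.98 = 3.89 m²·K/W
L = ΔR × k = 3.89 × 0.0245 = 0.09531 m

0.0953 m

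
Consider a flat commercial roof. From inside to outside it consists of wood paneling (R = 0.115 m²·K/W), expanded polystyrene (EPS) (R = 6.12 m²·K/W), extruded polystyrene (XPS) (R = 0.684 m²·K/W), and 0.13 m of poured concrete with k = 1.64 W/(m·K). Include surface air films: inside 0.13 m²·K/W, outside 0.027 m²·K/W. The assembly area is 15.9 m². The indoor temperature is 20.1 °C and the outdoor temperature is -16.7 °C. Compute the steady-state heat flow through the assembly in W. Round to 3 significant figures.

81.8 W

0.13/1.64 = 0.07927
R_total = 0.13 + 0.115 + 6.12 + 0.684 + 0.07927 + 0.027 = 7.155 m²·K/W
Q = A·ΔT/R = 15.9 × (20.1 − (-16.7)) / 7.155 = 81.77 W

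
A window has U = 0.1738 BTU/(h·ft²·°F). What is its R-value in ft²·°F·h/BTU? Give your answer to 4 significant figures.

5.754 ft²·°F·h/BTU

R = 1/U = 1/0.1738 = 5.7537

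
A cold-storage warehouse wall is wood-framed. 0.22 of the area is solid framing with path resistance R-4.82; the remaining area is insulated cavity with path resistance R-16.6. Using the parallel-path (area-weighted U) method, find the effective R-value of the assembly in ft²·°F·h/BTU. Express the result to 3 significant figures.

10.8 ft²·°F·h/BTU

U_eff = 0.78/16.6 + 0.22/4.82 = 0.04699 + 0.04564 = 0.09263
R_eff = 1/U_eff = 10.8 ft²·°F·h/BTU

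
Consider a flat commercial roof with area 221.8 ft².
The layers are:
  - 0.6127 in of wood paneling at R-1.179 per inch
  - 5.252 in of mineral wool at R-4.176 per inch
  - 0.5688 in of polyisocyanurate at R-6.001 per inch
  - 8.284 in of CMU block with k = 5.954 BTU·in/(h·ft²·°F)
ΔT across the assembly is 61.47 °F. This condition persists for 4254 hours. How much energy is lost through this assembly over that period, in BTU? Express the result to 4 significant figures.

2112000 BTU

0.6127 × 1.179 = 0.72237
5.252 × 4.176 = 21.932
0.5688 × 6.001 = 3.4134
8.284/5.954 = 1.3913
R_total = 0.72237 + 21.932 + 3.4134 + 1.3913 = 27.459 ft²·°F·h/BTU
Q = 221.8 × 61.47 / 27.459 = 496.52 BTU/h
E = 496.52 × 4254 = 2112200 BTU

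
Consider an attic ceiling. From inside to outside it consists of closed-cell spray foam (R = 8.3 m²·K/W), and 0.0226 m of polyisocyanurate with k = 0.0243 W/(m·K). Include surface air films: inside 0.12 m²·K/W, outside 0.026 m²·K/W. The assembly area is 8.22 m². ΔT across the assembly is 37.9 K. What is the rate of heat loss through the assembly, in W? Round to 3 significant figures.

0.0226/0.0243 = 0.93
R_total = 0.12 + 8.3 + 0.93 + 0.026 = 9.376 m²·K/W
Q = A·ΔT/R = 8.22 × 37.9 / 9.376 = 33.23 W

33.2 W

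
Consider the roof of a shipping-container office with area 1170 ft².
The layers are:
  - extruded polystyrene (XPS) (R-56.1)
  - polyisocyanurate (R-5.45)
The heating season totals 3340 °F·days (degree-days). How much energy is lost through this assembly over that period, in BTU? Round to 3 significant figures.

1520000 BTU

R_total = 56.1 + 5.45 = 61.55 ft²·°F·h/BTU
E = A × HDD × 24 / R = 1170 × 3340 × 24 / 61.55 = 1524000 BTU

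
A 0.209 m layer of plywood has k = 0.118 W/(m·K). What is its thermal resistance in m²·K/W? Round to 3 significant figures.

1.77 m²·K/W

R = L/k = 0.209/0.118 = 1.771 m²·K/W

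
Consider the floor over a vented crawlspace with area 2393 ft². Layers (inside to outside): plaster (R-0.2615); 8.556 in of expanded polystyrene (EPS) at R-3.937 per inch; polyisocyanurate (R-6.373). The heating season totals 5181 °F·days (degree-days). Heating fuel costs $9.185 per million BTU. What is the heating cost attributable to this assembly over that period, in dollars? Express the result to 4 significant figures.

67.78 dollars

8.556 × 3.937 = 33.685
R_total = 0.2615 + 33.685 + 6.373 = 40.319 ft²·°F·h/BTU
E = A × HDD × 24 / R = 2393 × 5181 × 24 / 40.319 = 7379900 BTU
Cost = 7379900/10⁶ × 9.185 = $67.785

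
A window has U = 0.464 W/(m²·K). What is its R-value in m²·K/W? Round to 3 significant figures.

2.16 m²·K/W

R = 1/U = 1/0.464 = 2.155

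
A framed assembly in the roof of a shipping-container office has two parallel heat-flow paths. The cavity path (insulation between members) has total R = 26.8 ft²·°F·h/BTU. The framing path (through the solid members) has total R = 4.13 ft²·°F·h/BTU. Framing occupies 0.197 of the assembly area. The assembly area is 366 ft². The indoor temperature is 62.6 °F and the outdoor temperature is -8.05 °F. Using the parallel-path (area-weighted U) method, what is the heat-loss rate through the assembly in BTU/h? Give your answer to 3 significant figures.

U_eff = 0.803/26.8 + 0.197/4.13 = 0.02996 + 0.0477 = 0.07766
R_eff = 1/U_eff = 12.88 ft²·°F·h/BTU
Q = 366 × (62.6 − (-8.05)) / 12.88 = 2008 BTU/h

2010 BTU/h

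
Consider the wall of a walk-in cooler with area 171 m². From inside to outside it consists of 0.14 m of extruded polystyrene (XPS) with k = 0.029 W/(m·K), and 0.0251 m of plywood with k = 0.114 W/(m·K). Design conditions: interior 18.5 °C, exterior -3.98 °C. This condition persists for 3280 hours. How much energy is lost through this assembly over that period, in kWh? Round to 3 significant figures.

0.14/0.029 = 4.828
0.0251/0.114 = 0.2202
R_total = 4.828 + 0.2202 = 5.048 m²·K/W
Q = 171 × (18.5 − (-3.98)) / 5.048 = 761.5 W
E = 761.5 W × 3280 h / 1000 = 2498 kWh

2500 kWh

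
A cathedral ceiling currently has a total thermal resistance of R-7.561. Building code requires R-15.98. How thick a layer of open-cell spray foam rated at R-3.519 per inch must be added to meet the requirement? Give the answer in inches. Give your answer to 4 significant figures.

2.392 in

ΔR = 15.98 − 7.561 = 8.419 ft²·°F·h/BTU
L = ΔR / (R/in) = 8.419/3.519 = 2.3924 in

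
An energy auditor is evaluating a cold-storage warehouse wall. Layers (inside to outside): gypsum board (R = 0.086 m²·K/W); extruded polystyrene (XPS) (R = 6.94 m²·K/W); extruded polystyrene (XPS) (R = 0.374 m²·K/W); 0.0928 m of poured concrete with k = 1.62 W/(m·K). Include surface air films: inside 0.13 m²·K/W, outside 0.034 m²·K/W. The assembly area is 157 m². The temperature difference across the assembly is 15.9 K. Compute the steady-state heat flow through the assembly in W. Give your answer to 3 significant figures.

0.0928/1.62 = 0.05728
R_total = 0.13 + 0.086 + 6.94 + 0.374 + 0.05728 + 0.034 = 7.621 m²·K/W
Q = A·ΔT/R = 157 × 15.9 / 7.621 = 327.5 W

328 W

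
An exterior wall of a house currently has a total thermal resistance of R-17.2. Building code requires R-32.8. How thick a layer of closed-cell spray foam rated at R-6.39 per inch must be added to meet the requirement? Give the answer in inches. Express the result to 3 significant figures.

ΔR = 32.8 − 17.2 = 15.6 ft²·°F·h/BTU
L = ΔR / (R/in) = 15.6/6.39 = 2.441 in

2.44 in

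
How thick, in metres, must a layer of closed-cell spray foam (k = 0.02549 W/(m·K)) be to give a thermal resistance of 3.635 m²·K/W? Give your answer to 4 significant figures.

0.09266 m

L = R·k = 3.635 × 0.02549 = 0.092656 m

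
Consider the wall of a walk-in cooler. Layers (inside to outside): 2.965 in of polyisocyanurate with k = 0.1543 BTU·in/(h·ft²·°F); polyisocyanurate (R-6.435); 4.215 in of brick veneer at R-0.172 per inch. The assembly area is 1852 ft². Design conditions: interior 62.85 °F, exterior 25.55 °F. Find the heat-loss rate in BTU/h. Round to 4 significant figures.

2619 BTU/h

2.965/0.1543 = 19.216
4.215 × 0.172 = 0.72498
R_total = 19.216 + 6.435 + 0.72498 = 26.376 ft²·°F·h/BTU
Q = A·ΔT/R = 1852 × (62.85 − 25.55) / 26.376 = 2619.1 BTU/h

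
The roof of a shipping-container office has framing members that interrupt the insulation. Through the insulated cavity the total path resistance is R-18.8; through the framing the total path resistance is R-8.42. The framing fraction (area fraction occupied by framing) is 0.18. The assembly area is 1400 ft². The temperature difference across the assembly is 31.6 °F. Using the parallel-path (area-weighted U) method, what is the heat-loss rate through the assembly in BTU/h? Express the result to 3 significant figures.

U_eff = 0.82/18.8 + 0.18/8.42 = 0.04362 + 0.02138 = 0.06499
R_eff = 1/U_eff = 15.39 ft²·°F·h/BTU
Q = 1400 × 31.6 / 15.39 = 2875 BTU/h

2880 BTU/h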